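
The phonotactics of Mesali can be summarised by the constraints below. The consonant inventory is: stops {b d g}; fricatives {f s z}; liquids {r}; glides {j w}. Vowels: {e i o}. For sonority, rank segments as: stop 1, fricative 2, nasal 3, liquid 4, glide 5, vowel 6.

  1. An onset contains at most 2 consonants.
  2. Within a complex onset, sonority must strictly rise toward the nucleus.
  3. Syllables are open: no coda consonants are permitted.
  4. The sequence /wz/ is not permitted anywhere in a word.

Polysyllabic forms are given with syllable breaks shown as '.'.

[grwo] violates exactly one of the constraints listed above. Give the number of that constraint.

[grwo]: syllable 1 onset /grw/ has 3 consonants (> 2).
This is a violation of constraint 1: "An onset contains at most 2 consonants."
The remaining constraints (2, 3, 4) are satisfied.

1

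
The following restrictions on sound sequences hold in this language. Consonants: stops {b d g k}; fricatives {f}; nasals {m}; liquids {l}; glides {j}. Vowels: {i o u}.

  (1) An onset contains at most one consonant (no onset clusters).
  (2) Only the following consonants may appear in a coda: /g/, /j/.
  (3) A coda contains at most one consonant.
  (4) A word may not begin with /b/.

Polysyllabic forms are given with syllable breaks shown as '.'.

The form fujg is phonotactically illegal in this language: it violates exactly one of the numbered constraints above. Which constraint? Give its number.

3

fujg: syllable 1 coda /jg/ has 2 consonants (> 1).
This is a violation of constraint 3: "A coda contains at most one consonant."
The remaining constraints (1, 2, 4) are satisfied.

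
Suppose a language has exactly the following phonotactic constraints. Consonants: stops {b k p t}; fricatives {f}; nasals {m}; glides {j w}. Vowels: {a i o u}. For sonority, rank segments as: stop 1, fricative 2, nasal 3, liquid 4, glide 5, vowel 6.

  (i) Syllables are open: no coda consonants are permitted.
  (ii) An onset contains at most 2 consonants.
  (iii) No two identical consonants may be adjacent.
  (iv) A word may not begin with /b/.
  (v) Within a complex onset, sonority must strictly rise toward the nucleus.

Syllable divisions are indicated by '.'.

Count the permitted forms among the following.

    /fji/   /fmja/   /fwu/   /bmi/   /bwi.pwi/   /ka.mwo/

3

/fji/ — σ1 onset /fj/ (2→5 rises), coda /∅/ ok → permitted
/fmja/ — violates constraint (ii): syllable 1 onset /fmj/ has 3 consonants (> 2) → not permitted
/fwu/ — σ1 onset /fw/ (2→5 rises), coda /∅/ ok → permitted
/bmi/ — violates constraint (iv): word begins with /b/ → not permitted
/bwi.pwi/ — violates constraint (iv): word begins with /b/ → not permitted
/ka.mwo/ — σ1 onset /k/, coda /∅/ ok; σ2 onset /mw/ (3→5 rises), coda /∅/ ok → permitted
Permitted: /fji/, /fwu/, /ka.mwo/ → 3.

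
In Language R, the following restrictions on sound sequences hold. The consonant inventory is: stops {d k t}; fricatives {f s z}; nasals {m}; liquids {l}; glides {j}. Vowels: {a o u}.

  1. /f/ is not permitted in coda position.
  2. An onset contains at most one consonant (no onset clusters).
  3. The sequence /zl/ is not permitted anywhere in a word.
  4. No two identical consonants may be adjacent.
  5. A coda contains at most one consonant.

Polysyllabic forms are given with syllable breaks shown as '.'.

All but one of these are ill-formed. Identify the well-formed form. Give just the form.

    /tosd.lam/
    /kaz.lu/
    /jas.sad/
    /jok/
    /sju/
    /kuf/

/jok/

/tosd.lam/ — violates constraint 5: syllable 1 coda /sd/ has 2 consonants (> 1) → ill-formed
/kaz.lu/ — violates constraint 3: contains banned sequence /zl/ → ill-formed
/jas.sad/ — violates constraint 4: adjacent identical consonants /ss/ → ill-formed
/jok/ — σ1 onset /j/, coda /k/ ok → well-formed
/sju/ — violates constraint 2: syllable 1 onset /sj/ has 2 consonants (> 1) → ill-formed
/kuf/ — violates constraint 1: syllable 1 coda contains /f/ → ill-formed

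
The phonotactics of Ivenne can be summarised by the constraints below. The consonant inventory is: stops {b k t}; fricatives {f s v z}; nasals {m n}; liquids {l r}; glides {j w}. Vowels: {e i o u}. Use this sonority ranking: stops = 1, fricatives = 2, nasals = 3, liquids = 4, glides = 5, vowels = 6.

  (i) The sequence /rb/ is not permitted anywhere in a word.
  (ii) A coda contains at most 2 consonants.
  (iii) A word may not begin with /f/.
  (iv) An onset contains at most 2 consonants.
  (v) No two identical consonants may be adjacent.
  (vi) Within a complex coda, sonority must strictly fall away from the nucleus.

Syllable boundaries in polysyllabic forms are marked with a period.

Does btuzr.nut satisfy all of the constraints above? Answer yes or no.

no

btuzr.nut — violates constraint (vi): syllable 1 coda /zr/: /z/ (fricative, 2) → /r/ (liquid, 4) does not fall → phonotactically illegal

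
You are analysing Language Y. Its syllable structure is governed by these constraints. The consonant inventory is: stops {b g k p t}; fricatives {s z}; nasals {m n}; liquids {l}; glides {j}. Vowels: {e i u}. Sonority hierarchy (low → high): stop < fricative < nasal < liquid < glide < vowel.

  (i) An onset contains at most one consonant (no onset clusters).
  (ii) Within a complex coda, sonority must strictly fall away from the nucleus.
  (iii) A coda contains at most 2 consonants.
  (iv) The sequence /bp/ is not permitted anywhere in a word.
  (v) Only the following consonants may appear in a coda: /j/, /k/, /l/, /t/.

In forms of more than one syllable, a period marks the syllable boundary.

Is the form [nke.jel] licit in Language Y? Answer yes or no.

no

[nke.jel] — violates constraint (i): syllable 1 onset /nk/ has 2 consonants (> 1) → illicit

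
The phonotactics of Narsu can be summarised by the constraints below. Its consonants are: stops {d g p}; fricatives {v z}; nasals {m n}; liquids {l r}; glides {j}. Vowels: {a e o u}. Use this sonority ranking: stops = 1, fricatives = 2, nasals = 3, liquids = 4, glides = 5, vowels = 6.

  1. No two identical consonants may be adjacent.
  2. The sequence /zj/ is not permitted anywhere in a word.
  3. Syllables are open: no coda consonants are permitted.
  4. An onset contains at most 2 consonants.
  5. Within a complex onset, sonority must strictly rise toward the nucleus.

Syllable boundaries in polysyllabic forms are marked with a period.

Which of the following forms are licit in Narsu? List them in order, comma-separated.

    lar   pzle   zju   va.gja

lar — violates constraint 3: syllable 1 coda /r/ has 1 consonant (> 0) → illicit
pzle — violates constraint 4: syllable 1 onset /pzl/ has 3 consonants (> 2) → illicit
zju — violates constraint 2: contains banned sequence /zj/ → illicit
va.gja — σ1 onset /v/, coda /∅/ ok; σ2 onset /gj/ (1→5 rises), coda /∅/ ok → licit

va.gja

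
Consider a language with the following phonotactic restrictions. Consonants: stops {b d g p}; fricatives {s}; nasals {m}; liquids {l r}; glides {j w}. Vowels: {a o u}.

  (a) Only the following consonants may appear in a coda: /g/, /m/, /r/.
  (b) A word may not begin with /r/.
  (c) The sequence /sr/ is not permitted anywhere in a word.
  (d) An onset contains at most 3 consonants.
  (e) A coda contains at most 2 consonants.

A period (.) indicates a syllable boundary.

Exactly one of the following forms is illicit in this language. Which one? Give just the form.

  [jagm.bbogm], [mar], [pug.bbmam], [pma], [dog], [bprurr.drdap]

[bprurr.drdap]

[jagm.bbogm] — σ1 onset /j/, coda /gm/ (2C) ok; σ2 onset /bb/ (2C), coda /gm/ (2C) ok → licit
[mar] — σ1 onset /m/, coda /r/ ok → licit
[pug.bbmam] — σ1 onset /p/, coda /g/ ok; σ2 onset /bbm/ (3C), coda /m/ ok → licit
[pma] — σ1 onset /pm/ (2C), coda /∅/ ok → licit
[dog] — σ1 onset /d/, coda /g/ ok → licit
[bprurr.drdap] — violates constraint (a): syllable 2 coda contains /p/, which is not a licensed coda consonant → illicit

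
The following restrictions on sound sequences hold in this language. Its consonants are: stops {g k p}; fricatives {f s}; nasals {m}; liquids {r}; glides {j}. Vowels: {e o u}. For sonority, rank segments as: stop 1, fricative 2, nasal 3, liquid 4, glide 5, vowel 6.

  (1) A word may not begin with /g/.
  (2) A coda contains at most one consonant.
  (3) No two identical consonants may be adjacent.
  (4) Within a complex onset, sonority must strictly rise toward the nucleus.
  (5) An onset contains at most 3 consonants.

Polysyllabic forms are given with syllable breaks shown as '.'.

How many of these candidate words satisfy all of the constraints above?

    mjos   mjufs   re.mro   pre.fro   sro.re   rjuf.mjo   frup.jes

mjos — σ1 onset /mj/ (3→5 rises), coda /s/ ok → well-formed
mjufs — violates constraint 2: syllable 1 coda /fs/ has 2 consonants (> 1) → ill-formed
re.mro — σ1 onset /r/, coda /∅/ ok; σ2 onset /mr/ (3→4 rises), coda /∅/ ok → well-formed
pre.fro — σ1 onset /pr/ (1→4 rises), coda /∅/ ok; σ2 onset /fr/ (2→4 rises), coda /∅/ ok → well-formed
sro.re — σ1 onset /sr/ (2→4 rises), coda /∅/ ok; σ2 onset /r/, coda /∅/ ok → well-formed
rjuf.mjo — σ1 onset /rj/ (4→5 rises), coda /f/ ok; σ2 onset /mj/ (3→5 rises), coda /∅/ ok → well-formed
frup.jes — σ1 onset /fr/ (2→4 rises), coda /p/ ok; σ2 onset /j/, coda /s/ ok → well-formed
Well-formed: mjos, re.mro, pre.fro, sro.re, rjuf.mjo, frup.jes → 6.

6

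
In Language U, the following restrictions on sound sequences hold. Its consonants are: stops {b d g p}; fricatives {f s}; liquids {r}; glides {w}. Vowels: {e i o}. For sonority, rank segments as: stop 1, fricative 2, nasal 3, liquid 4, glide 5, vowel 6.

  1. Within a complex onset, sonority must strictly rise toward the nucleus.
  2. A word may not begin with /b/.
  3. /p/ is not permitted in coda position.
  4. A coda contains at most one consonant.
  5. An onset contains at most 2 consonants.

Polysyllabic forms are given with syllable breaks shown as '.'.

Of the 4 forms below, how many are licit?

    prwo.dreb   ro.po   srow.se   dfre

2

prwo.dreb — violates constraint 5: syllable 1 onset /prw/ has 3 consonants (> 2) → illicit
ro.po — σ1 onset /r/, coda /∅/ ok; σ2 onset /p/, coda /∅/ ok → licit
srow.se — σ1 onset /sr/ (2→4 rises), coda /w/ ok; σ2 onset /s/, coda /∅/ ok → licit
dfre — violates constraint 5: syllable 1 onset /dfr/ has 3 consonants (> 2) → illicit
Licit: ro.po, srow.se → 2.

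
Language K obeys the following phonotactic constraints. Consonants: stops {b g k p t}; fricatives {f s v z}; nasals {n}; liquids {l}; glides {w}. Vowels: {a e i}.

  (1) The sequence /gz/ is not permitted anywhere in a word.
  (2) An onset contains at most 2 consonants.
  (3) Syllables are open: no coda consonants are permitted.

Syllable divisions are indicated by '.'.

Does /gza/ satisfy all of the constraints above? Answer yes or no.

no

/gza/ — violates constraint 1: contains banned sequence /gz/ → phonotactically illegal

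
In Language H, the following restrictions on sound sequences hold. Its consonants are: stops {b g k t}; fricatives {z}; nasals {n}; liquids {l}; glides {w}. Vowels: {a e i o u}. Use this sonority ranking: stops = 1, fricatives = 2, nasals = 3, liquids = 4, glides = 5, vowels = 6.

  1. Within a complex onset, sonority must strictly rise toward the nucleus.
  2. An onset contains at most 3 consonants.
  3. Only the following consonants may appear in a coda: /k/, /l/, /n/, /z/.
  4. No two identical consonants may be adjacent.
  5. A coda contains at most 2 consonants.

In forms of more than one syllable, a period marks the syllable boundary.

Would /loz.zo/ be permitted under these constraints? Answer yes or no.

/loz.zo/ — violates constraint 4: adjacent identical consonants /zz/ → not permitted

no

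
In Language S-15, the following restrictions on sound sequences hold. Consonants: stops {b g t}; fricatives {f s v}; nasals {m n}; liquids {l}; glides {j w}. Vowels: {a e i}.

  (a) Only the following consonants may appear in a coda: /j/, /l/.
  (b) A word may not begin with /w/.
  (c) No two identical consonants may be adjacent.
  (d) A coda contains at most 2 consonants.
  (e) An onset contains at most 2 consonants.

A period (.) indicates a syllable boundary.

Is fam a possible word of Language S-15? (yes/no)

fam — violates constraint (a): syllable 1 coda contains /m/, which is not a licensed coda consonant → ill-formed

no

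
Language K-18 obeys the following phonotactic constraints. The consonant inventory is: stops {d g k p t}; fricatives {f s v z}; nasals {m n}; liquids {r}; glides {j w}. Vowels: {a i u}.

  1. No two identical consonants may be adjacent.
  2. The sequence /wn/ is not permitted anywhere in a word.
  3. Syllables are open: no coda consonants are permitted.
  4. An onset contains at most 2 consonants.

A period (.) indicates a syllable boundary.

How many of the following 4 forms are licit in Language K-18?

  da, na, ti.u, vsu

4

da — σ1 onset /d/, coda /∅/ ok → licit
na — σ1 onset /n/, coda /∅/ ok → licit
ti.u — σ1 onset /t/, coda /∅/ ok; σ2 onset /∅/, coda /∅/ ok → licit
vsu — σ1 onset /vs/ (2C), coda /∅/ ok → licit
Licit: da, na, ti.u, vsu → 4.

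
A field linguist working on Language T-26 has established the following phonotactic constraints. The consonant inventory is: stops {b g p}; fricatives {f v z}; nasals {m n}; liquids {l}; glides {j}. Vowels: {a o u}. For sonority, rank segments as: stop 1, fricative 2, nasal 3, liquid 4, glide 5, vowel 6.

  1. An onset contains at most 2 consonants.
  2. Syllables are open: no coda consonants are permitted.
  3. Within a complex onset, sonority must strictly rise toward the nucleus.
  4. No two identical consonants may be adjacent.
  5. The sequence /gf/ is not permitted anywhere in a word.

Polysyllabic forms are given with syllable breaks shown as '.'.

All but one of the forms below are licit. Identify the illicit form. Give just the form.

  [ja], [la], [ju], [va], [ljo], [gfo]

[ja] — σ1 onset /j/, coda /∅/ ok → licit
[la] — σ1 onset /l/, coda /∅/ ok → licit
[ju] — σ1 onset /j/, coda /∅/ ok → licit
[va] — σ1 onset /v/, coda /∅/ ok → licit
[ljo] — σ1 onset /lj/ (4→5 rises), coda /∅/ ok → licit
[gfo] — violates constraint 5: contains banned sequence /gf/ → illicit

[gfo]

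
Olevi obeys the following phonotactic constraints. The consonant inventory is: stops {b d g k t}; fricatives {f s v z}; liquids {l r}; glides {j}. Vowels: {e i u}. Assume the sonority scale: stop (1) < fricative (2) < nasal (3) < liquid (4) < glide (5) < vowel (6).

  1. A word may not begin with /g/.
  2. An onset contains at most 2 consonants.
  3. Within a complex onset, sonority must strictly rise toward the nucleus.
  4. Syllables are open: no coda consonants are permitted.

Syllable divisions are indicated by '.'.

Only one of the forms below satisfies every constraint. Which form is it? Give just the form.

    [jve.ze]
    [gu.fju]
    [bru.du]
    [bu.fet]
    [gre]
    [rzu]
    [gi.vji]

[jve.ze] — violates constraint 3: syllable 1 onset /jv/: /j/ (glide, 5) → /v/ (fricative, 2) does not rise → not permitted
[gu.fju] — violates constraint 1: word begins with /g/ → not permitted
[bru.du] — σ1 onset /br/ (1→4 rises), coda /∅/ ok; σ2 onset /d/, coda /∅/ ok → permitted
[bu.fet] — violates constraint 4: syllable 2 coda /t/ has 1 consonant (> 0) → not permitted
[gre] — violates constraint 1: word begins with /g/ → not permitted
[rzu] — violates constraint 3: syllable 1 onset /rz/: /r/ (liquid, 4) → /z/ (fricative, 2) does not rise → not permitted
[gi.vji] — violates constraint 1: word begins with /g/ → not permitted

[bru.du]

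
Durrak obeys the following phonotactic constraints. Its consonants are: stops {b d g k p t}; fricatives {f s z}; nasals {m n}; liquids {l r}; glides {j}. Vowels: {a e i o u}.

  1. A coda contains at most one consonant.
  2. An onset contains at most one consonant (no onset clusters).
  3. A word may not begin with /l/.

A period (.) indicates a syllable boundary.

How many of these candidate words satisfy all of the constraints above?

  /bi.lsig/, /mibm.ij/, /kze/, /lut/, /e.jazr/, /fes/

1

/bi.lsig/ — violates constraint 2: syllable 2 onset /ls/ has 2 consonants (> 1) → ill-formed
/mibm.ij/ — violates constraint 1: syllable 1 coda /bm/ has 2 consonants (> 1) → ill-formed
/kze/ — violates constraint 2: syllable 1 onset /kz/ has 2 consonants (> 1) → ill-formed
/lut/ — violates constraint 3: word begins with /l/ → ill-formed
/e.jazr/ — violates constraint 1: syllable 2 coda /zr/ has 2 consonants (> 1) → ill-formed
/fes/ — σ1 onset /f/, coda /s/ ok → well-formed
Well-formed: /fes/ → 1.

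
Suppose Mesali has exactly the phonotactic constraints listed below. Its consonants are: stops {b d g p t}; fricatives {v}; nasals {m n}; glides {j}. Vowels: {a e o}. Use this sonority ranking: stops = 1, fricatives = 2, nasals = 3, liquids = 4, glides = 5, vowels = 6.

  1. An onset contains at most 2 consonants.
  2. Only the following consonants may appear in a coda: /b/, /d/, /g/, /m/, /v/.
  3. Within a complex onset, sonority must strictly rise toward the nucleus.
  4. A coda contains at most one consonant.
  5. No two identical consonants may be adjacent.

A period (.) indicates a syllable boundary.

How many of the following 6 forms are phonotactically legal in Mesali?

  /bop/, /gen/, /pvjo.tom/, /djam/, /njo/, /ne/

3

/bop/ — violates constraint 2: syllable 1 coda contains /p/, which is not a licensed coda consonant → phonotactically illegal
/gen/ — violates constraint 2: syllable 1 coda contains /n/, which is not a licensed coda consonant → phonotactically illegal
/pvjo.tom/ — violates constraint 1: syllable 1 onset /pvj/ has 3 consonants (> 2) → phonotactically illegal
/djam/ — σ1 onset /dj/ (1→5 rises), coda /m/ ok → phonotactically legal
/njo/ — σ1 onset /nj/ (3→5 rises), coda /∅/ ok → phonotactically legal
/ne/ — σ1 onset /n/, coda /∅/ ok → phonotactically legal
Phonotactically legal: /djam/, /njo/, /ne/ → 3.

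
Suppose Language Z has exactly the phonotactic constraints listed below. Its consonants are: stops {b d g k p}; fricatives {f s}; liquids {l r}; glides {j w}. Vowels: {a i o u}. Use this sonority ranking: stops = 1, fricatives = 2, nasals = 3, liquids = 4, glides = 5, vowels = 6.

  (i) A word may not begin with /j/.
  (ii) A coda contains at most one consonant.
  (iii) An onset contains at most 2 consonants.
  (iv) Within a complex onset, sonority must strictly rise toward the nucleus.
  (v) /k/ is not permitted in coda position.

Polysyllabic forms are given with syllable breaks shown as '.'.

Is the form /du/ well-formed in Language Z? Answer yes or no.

yes

/du/ — σ1 onset /d/, coda /∅/ ok → well-formed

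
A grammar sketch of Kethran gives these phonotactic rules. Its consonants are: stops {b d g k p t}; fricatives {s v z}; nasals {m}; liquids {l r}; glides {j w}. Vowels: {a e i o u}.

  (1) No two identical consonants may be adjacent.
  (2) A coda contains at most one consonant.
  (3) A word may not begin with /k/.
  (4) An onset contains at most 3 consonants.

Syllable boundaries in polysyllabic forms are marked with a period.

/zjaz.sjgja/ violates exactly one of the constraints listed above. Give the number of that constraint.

4

/zjaz.sjgja/: syllable 2 onset /sjgj/ has 4 consonants (> 3).
This is a violation of constraint 4: "An onset contains at most 3 consonants."
The remaining constraints (1, 2, 3) are satisfied.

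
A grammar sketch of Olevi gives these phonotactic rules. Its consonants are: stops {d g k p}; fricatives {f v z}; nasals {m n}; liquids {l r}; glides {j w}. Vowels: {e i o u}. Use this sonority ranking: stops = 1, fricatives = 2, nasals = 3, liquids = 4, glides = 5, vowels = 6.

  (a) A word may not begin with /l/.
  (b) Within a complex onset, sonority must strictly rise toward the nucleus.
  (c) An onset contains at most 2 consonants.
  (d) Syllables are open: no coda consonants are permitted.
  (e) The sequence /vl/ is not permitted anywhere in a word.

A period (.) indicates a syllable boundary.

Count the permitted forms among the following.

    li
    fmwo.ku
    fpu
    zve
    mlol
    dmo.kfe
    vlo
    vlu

li — violates constraint (a): word begins with /l/ → not permitted
fmwo.ku — violates constraint (c): syllable 1 onset /fmw/ has 3 consonants (> 2) → not permitted
fpu — violates constraint (b): syllable 1 onset /fp/: /f/ (fricative, 2) → /p/ (stop, 1) does not rise → not permitted
zve — violates constraint (b): syllable 1 onset /zv/: /z/ (fricative, 2) → /v/ (fricative, 2) does not rise → not permitted
mlol — violates constraint (d): syllable 1 coda /l/ has 1 consonant (> 0) → not permitted
dmo.kfe — σ1 onset /dm/ (1→3 rises), coda /∅/ ok; σ2 onset /kf/ (1→2 rises), coda /∅/ ok → permitted
vlo — violates constraint (e): contains banned sequence /vl/ → not permitted
vlu — violates constraint (e): contains banned sequence /vl/ → not permitted
Permitted: dmo.kfe → 1.

1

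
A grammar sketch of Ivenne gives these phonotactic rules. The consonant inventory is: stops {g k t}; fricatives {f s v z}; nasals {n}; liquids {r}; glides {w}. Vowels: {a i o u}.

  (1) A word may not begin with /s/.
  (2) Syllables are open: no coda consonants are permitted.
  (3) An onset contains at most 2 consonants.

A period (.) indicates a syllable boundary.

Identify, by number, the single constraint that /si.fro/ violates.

/si.fro/: word begins with /s/.
This is a violation of constraint 1: "A word may not begin with /s/."
The remaining constraints (2, 3) are satisfied.

1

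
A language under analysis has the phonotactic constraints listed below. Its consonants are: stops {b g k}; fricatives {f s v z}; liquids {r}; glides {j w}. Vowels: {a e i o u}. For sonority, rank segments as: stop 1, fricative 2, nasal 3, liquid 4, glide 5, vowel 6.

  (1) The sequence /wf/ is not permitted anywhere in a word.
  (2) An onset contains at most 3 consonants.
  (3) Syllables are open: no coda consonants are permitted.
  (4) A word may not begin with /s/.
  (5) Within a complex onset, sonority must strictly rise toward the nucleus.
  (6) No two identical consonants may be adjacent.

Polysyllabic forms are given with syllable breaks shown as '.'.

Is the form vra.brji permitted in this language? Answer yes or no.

yes

vra.brji — σ1 onset /vr/ (2→4 rises), coda /∅/ ok; σ2 onset /brj/ (1→4→5 rises), coda /∅/ ok → permitted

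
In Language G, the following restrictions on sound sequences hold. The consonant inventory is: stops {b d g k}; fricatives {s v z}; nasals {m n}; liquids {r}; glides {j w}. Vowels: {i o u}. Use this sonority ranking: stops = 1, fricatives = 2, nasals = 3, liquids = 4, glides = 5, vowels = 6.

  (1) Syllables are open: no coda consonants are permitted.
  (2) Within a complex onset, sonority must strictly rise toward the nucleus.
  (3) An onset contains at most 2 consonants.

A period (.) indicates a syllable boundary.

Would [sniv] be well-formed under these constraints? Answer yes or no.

[sniv] — violates constraint 1: syllable 1 coda /v/ has 1 consonant (> 0) → ill-formed

no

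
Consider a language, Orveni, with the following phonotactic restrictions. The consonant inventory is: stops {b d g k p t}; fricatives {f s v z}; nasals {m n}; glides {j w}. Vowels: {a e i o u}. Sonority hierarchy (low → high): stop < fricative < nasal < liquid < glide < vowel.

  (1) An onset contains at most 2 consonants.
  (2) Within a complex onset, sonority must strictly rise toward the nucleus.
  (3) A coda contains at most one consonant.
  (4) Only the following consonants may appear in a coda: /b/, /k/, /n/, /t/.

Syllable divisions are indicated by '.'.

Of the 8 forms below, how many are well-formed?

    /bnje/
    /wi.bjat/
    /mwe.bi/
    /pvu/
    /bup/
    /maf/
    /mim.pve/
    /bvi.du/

4

/bnje/ — violates constraint 1: syllable 1 onset /bnj/ has 3 consonants (> 2) → ill-formed
/wi.bjat/ — σ1 onset /w/, coda /∅/ ok; σ2 onset /bj/ (1→5 rises), coda /t/ ok → well-formed
/mwe.bi/ — σ1 onset /mw/ (3→5 rises), coda /∅/ ok; σ2 onset /b/, coda /∅/ ok → well-formed
/pvu/ — σ1 onset /pv/ (1→2 rises), coda /∅/ ok → well-formed
/bup/ — violates constraint 4: syllable 1 coda contains /p/, which is not a licensed coda consonant → ill-formed
/maf/ — violates constraint 4: syllable 1 coda contains /f/, which is not a licensed coda consonant → ill-formed
/mim.pve/ — violates constraint 4: syllable 1 coda contains /m/, which is not a licensed coda consonant → ill-formed
/bvi.du/ — σ1 onset /bv/ (1→2 rises), coda /∅/ ok; σ2 onset /d/, coda /∅/ ok → well-formed
Well-formed: /wi.bjat/, /mwe.bi/, /pvu/, /bvi.du/ → 4.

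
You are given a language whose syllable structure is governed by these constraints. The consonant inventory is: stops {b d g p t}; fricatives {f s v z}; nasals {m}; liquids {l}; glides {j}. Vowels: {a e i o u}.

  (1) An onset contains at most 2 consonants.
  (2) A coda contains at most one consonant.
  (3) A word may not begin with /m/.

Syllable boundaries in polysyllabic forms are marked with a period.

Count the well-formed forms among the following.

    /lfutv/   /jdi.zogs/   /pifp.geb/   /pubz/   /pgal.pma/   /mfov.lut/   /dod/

2

/lfutv/ — violates constraint 2: syllable 1 coda /tv/ has 2 consonants (> 1) → ill-formed
/jdi.zogs/ — violates constraint 2: syllable 2 coda /gs/ has 2 consonants (> 1) → ill-formed
/pifp.geb/ — violates constraint 2: syllable 1 coda /fp/ has 2 consonants (> 1) → ill-formed
/pubz/ — violates constraint 2: syllable 1 coda /bz/ has 2 consonants (> 1) → ill-formed
/pgal.pma/ — σ1 onset /pg/ (2C), coda /l/ ok; σ2 onset /pm/ (2C), coda /∅/ ok → well-formed
/mfov.lut/ — violates constraint 3: word begins with /m/ → ill-formed
/dod/ — σ1 onset /d/, coda /d/ ok → well-formed
Well-formed: /pgal.pma/, /dod/ → 2.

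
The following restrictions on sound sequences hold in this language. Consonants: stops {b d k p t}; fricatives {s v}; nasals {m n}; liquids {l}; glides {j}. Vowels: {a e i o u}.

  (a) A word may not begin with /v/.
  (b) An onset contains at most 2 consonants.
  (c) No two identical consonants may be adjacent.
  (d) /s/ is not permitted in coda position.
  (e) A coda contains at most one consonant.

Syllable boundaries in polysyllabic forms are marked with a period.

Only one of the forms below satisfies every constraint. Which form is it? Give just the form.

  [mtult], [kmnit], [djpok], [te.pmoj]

[mtult] — violates constraint (e): syllable 1 coda /lt/ has 2 consonants (> 1) → ill-formed
[kmnit] — violates constraint (b): syllable 1 onset /kmn/ has 3 consonants (> 2) → ill-formed
[djpok] — violates constraint (b): syllable 1 onset /djp/ has 3 consonants (> 2) → ill-formed
[te.pmoj] — σ1 onset /t/, coda /∅/ ok; σ2 onset /pm/ (2C), coda /j/ ok → well-formed

[te.pmoj]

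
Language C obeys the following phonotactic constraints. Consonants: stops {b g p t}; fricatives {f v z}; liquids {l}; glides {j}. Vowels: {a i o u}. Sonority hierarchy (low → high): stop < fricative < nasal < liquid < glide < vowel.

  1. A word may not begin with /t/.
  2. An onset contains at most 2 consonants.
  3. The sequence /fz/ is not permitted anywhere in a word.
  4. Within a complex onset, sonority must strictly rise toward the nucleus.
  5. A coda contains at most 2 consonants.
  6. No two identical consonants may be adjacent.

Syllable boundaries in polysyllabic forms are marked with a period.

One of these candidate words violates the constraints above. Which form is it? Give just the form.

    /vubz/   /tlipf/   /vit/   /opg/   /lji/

/vubz/ — σ1 onset /v/, coda /bz/ (2C) ok → phonotactically legal
/tlipf/ — violates constraint 1: word begins with /t/ → phonotactically illegal
/vit/ — σ1 onset /v/, coda /t/ ok → phonotactically legal
/opg/ — σ1 onset /∅/, coda /pg/ (2C) ok → phonotactically legal
/lji/ — σ1 onset /lj/ (4→5 rises), coda /∅/ ok → phonotactically legal

/tlipf/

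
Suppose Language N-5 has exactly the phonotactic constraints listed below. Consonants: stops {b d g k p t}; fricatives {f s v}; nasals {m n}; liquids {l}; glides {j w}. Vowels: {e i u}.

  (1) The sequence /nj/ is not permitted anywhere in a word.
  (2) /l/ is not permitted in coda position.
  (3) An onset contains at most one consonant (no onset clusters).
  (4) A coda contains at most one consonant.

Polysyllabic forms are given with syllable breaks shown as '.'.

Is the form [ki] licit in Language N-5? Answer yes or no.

yes

[ki] — σ1 onset /k/, coda /∅/ ok → licit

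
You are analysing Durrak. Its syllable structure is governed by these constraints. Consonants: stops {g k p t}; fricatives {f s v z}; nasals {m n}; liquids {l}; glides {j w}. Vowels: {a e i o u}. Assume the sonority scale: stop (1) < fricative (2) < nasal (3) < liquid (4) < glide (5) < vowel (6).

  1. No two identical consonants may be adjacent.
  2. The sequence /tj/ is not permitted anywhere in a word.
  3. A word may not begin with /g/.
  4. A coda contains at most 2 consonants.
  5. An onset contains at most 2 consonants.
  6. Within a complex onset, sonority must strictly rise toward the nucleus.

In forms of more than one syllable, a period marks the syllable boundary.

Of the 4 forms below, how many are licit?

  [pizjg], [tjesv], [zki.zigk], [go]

0

[pizjg] — violates constraint 4: syllable 1 coda /zjg/ has 3 consonants (> 2) → illicit
[tjesv] — violates constraint 2: contains banned sequence /tj/ → illicit
[zki.zigk] — violates constraint 6: syllable 1 onset /zk/: /z/ (fricative, 2) → /k/ (stop, 1) does not rise → illicit
[go] — violates constraint 3: word begins with /g/ → illicit
No form is licit → 0.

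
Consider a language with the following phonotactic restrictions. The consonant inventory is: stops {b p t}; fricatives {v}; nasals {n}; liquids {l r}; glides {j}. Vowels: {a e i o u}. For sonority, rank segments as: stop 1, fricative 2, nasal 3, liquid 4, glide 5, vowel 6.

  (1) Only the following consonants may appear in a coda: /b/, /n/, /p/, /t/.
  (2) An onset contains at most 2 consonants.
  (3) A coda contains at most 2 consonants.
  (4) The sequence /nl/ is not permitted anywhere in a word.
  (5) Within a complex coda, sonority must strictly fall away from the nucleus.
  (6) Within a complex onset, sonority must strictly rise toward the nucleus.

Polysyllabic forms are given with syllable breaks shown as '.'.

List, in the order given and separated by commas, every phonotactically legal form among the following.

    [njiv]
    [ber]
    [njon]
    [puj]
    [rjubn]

[njiv] — violates constraint 1: syllable 1 coda contains /v/, which is not a licensed coda consonant → phonotactically illegal
[ber] — violates constraint 1: syllable 1 coda contains /r/, which is not a licensed coda consonant → phonotactically illegal
[njon] — σ1 onset /nj/ (3→5 rises), coda /n/ ok → phonotactically legal
[puj] — violates constraint 1: syllable 1 coda contains /j/, which is not a licensed coda consonant → phonotactically illegal
[rjubn] — violates constraint 5: syllable 1 coda /bn/: /b/ (stop, 1) → /n/ (nasal, 3) does not fall → phonotactically illegal

[njon]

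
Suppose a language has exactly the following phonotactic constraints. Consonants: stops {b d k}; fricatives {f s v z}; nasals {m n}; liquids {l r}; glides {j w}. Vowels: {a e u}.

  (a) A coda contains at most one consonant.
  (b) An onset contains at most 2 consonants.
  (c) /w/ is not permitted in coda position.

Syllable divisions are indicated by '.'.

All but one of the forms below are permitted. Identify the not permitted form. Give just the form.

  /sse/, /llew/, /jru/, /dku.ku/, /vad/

/llew/

/sse/ — σ1 onset /ss/ (2C), coda /∅/ ok → permitted
/llew/ — violates constraint (c): syllable 1 coda contains /w/ → not permitted
/jru/ — σ1 onset /jr/ (2C), coda /∅/ ok → permitted
/dku.ku/ — σ1 onset /dk/ (2C), coda /∅/ ok; σ2 onset /k/, coda /∅/ ok → permitted
/vad/ — σ1 onset /v/, coda /d/ ok → permitted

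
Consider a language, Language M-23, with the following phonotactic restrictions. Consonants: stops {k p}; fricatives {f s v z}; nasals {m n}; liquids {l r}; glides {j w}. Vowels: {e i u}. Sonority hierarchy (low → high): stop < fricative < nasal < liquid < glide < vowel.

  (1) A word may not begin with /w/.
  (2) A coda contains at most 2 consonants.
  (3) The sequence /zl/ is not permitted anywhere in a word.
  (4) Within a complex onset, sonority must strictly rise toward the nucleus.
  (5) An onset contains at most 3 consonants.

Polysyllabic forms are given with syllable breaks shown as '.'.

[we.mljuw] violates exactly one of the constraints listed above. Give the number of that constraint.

1

[we.mljuw]: word begins with /w/.
This is a violation of constraint 1: "A word may not begin with /w/."
The remaining constraints (2, 3, 4, 5) are satisfied.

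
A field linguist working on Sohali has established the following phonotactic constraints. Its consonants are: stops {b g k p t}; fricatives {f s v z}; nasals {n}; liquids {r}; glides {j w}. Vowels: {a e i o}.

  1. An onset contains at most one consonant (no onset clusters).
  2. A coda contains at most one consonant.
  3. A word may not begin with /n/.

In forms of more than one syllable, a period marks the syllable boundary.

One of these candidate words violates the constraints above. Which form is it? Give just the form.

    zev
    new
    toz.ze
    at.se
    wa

zev — σ1 onset /z/, coda /v/ ok → phonotactically legal
new — violates constraint 3: word begins with /n/ → phonotactically illegal
toz.ze — σ1 onset /t/, coda /z/ ok; σ2 onset /z/, coda /∅/ ok → phonotactically legal
at.se — σ1 onset /∅/, coda /t/ ok; σ2 onset /s/, coda /∅/ ok → phonotactically legal
wa — σ1 onset /w/, coda /∅/ ok → phonotactically legal

new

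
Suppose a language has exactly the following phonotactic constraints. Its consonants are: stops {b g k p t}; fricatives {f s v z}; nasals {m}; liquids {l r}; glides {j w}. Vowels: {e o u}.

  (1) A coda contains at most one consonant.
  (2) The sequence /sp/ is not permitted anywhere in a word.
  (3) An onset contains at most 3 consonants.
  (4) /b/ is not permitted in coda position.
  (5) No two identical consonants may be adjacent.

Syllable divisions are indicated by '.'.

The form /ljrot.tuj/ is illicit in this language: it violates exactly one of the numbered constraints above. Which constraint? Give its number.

/ljrot.tuj/: adjacent identical consonants /tt/.
This is a violation of constraint 5: "No two identical consonants may be adjacent."
The remaining constraints (1, 2, 3, 4) are satisfied.

5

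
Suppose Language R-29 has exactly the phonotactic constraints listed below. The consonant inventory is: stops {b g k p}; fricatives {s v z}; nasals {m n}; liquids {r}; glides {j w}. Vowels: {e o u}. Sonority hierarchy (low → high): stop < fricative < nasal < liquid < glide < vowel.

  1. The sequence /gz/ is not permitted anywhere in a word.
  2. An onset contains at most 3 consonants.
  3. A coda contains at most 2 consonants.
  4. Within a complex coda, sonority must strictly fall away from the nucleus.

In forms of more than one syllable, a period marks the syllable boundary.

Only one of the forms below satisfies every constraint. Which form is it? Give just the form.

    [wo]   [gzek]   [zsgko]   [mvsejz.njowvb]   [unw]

[wo]

[wo] — σ1 onset /w/, coda /∅/ ok → permitted
[gzek] — violates constraint 1: contains banned sequence /gz/ → not permitted
[zsgko] — violates constraint 2: syllable 1 onset /zsgk/ has 4 consonants (> 3) → not permitted
[mvsejz.njowvb] — violates constraint 3: syllable 2 coda /wvb/ has 3 consonants (> 2) → not permitted
[unw] — violates constraint 4: syllable 1 coda /nw/: /n/ (nasal, 3) → /w/ (glide, 5) does not fall → not permitted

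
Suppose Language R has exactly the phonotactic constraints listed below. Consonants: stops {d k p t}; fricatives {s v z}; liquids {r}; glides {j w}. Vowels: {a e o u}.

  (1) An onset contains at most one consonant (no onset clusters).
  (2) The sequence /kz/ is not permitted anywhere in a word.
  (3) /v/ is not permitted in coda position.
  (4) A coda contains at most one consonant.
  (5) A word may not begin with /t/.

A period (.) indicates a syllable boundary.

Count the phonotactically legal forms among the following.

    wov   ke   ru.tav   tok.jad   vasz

1

wov — violates constraint 3: syllable 1 coda contains /v/ → phonotactically illegal
ke — σ1 onset /k/, coda /∅/ ok → phonotactically legal
ru.tav — violates constraint 3: syllable 2 coda contains /v/ → phonotactically illegal
tok.jad — violates constraint 5: word begins with /t/ → phonotactically illegal
vasz — violates constraint 4: syllable 1 coda /sz/ has 2 consonants (> 1) → phonotactically illegal
Phonotactically legal: ke → 1.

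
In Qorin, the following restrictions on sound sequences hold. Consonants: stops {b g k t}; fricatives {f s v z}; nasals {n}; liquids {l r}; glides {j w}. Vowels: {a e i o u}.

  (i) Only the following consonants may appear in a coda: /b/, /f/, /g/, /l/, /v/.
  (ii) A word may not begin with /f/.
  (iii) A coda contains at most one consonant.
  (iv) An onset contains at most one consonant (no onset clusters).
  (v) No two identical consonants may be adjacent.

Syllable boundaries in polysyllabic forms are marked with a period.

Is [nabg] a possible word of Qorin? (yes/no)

[nabg] — violates constraint (iii): syllable 1 coda /bg/ has 2 consonants (> 1) → not permitted

no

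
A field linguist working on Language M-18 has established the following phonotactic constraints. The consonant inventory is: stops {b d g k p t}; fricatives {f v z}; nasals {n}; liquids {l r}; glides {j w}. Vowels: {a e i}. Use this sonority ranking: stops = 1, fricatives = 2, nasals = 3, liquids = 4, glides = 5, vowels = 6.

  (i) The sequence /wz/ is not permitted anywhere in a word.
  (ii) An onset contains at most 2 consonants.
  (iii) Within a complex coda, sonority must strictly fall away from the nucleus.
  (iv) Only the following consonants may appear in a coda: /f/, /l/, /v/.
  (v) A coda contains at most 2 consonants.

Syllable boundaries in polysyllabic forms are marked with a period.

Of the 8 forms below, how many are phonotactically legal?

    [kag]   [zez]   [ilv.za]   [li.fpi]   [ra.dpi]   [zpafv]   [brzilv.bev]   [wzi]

[kag] — violates constraint (iv): syllable 1 coda contains /g/, which is not a licensed coda consonant → phonotactically illegal
[zez] — violates constraint (iv): syllable 1 coda contains /z/, which is not a licensed coda consonant → phonotactically illegal
[ilv.za] — σ1 onset /∅/, coda /lv/ (4→2 falls) ok; σ2 onset /z/, coda /∅/ ok → phonotactically legal
[li.fpi] — σ1 onset /l/, coda /∅/ ok; σ2 onset /fp/ (2C), coda /∅/ ok → phonotactically legal
[ra.dpi] — σ1 onset /r/, coda /∅/ ok; σ2 onset /dp/ (2C), coda /∅/ ok → phonotactically legal
[zpafv] — violates constraint (iii): syllable 1 coda /fv/: /f/ (fricative, 2) → /v/ (fricative, 2) does not fall → phonotactically illegal
[brzilv.bev] — violates constraint (ii): syllable 1 onset /brz/ has 3 consonants (> 2) → phonotactically illegal
[wzi] — violates constraint (i): contains banned sequence /wz/ → phonotactically illegal
Phonotactically legal: [ilv.za], [li.fpi], [ra.dpi] → 3.

3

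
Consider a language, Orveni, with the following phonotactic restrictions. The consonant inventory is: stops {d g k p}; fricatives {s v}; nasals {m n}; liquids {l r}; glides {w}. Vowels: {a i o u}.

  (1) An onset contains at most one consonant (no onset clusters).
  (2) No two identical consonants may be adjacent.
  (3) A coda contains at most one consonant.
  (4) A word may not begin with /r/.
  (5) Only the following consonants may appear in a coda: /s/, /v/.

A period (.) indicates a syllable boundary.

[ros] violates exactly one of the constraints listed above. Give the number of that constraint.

4

[ros]: word begins with /r/.
This is a violation of constraint 4: "A word may not begin with /r/."
The remaining constraints (1, 2, 3, 5) are satisfied.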